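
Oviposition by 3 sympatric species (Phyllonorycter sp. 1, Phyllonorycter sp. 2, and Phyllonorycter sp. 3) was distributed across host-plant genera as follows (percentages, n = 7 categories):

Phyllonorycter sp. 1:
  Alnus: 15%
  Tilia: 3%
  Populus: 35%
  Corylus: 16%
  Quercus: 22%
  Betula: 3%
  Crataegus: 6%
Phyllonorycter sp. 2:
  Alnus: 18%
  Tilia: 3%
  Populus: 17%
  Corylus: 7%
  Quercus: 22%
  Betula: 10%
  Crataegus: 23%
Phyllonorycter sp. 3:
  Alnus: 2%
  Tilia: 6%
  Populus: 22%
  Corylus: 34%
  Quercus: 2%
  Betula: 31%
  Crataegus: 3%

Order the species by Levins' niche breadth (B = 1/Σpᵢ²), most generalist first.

Convert percentages to proportions (divide by 100).
Σp_1ᵢ² = 0.15² + 0.03² + 0.35² + 0.16² + 0.22² + 0.03² + 0.06² = 0.0225 + 0.0009 + 0.1225 + 0.0256 + 0.0484 + 0.0009 + 0.0036 = 0.2244
B_1 = 1 / 0.2244 = 4.4563
Σp_2ᵢ² = 0.18² + 0.03² + 0.17² + 0.07² + 0.22² + 0.10² + 0.23² = 0.0324 + 0.0009 + 0.0289 + 0.0049 + 0.0484 + 0.0100 + 0.0529 = 0.1784
B_2 = 1 / 0.1784 = 5.6054
Σp_3ᵢ² = 0.02² + 0.06² + 0.22² + 0.34² + 0.02² + 0.31² + 0.03² = 0.0004 + 0.0036 + 0.0484 + 0.1156 + 0.0004 + 0.0961 + 0.0009 = 0.2654
B_3 = 1 / 0.2654 = 3.7679
Ranking by B (broadest → narrowest): Phyllonorycter sp. 2 (5.61) > Phyllonorycter sp. 1 (4.46) > Phyllonorycter sp. 3 (3.77)

Phyllonorycter sp. 2 > Phyllonorycter sp. 1 > Phyllonorycter sp. 3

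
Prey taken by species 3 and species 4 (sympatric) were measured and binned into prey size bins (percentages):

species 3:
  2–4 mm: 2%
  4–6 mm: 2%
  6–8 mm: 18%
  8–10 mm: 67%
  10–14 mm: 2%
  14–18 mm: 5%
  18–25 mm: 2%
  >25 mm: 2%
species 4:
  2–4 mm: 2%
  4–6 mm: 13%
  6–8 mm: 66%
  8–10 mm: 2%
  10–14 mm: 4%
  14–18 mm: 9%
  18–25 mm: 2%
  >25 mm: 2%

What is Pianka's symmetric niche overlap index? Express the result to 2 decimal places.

Convert percentages to proportions (divide by 100).
Σ p₁ᵢp₂ᵢ = 0.0004 + 0.0026 + 0.1188 + 0.0134 + 0.0008 + 0.0045 + 0.0004 + 0.0004 = 0.1413
Σp_1ᵢ² = 0.02² + 0.02² + 0.18² + 0.67² + 0.02² + 0.05² + 0.02² + 0.02² = 0.0004 + 0.0004 + 0.0324 + 0.4489 + 0.0004 + 0.0025 + 0.0004 + 0.0004 = 0.4858
Σp_2ᵢ² = 0.02² + 0.13² + 0.66² + 0.02² + 0.04² + 0.09² + 0.02² + 0.02² = 0.0004 + 0.0169 + 0.4356 + 0.0004 + 0.0016 + 0.0081 + 0.0004 + 0.0004 = 0.4638
O = 0.1413 / √(0.4858 × 0.4638) = 0.1413 / 0.47467 = 0.2977

0.30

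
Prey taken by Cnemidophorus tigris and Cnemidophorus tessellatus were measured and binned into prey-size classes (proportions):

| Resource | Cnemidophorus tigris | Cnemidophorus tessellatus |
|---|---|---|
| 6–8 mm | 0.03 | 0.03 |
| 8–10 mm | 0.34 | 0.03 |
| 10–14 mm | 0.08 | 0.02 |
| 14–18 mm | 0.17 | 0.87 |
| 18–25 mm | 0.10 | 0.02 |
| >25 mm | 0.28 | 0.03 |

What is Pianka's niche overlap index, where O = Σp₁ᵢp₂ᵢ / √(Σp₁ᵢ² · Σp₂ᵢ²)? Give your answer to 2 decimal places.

Σ p₁ᵢp₂ᵢ = 0.0009 + 0.0102 + 0.0016 + 0.1479 + 0.0020 + 0.0084 = 0.1710
Σp_1ᵢ² = 0.03² + 0.34² + 0.08² + 0.17² + 0.10² + 0.28² = 0.0009 + 0.1156 + 0.0064 + 0.0289 + 0.0100 + 0.0784 = 0.2402
Σp_2ᵢ² = 0.03² + 0.03² + 0.02² + 0.87² + 0.02² + 0.03² = 0.0009 + 0.0009 + 0.0004 + 0.7569 + 0.0004 + 0.0009 = 0.7604
O = 0.1710 / √(0.2402 × 0.7604) = 0.1710 / 0.42737 = 0.4001

0.40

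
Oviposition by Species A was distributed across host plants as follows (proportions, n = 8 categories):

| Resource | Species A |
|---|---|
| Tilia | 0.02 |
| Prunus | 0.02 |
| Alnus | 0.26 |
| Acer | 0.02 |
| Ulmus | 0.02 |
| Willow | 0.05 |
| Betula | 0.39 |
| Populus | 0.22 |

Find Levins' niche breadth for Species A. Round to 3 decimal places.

3.674

Σpᵢ² = 0.02² + 0.02² + 0.26² + 0.02² + 0.02² + 0.05² + 0.39² + 0.22² = 0.0004 + 0.0004 + 0.0676 + 0.0004 + 0.0004 + 0.0025 + 0.1521 + 0.0484 = 0.2722
B = 1 / 0.2722 = 3.67377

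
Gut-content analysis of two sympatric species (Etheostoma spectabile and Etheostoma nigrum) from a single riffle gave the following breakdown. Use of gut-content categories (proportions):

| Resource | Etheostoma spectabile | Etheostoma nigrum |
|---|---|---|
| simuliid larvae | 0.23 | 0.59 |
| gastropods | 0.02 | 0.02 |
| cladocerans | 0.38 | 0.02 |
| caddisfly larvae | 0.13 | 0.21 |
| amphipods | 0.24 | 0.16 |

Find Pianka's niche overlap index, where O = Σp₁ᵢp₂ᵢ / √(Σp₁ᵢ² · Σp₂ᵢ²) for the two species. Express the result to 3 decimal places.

Σ p₁ᵢp₂ᵢ = 0.1357 + 0.0004 + 0.0076 + 0.0273 + 0.0384 = 0.2094
Σp_1ᵢ² = 0.23² + 0.02² + 0.38² + 0.13² + 0.24² = 0.0529 + 0.0004 + 0.1444 + 0.0169 + 0.0576 = 0.2722
Σp_2ᵢ² = 0.59² + 0.02² + 0.02² + 0.21² + 0.16² = 0.3481 + 0.0004 + 0.0004 + 0.0441 + 0.0256 = 0.4186
O = 0.2094 / √(0.2722 × 0.4186) = 0.2094 / 0.337554 = 0.62035

0.620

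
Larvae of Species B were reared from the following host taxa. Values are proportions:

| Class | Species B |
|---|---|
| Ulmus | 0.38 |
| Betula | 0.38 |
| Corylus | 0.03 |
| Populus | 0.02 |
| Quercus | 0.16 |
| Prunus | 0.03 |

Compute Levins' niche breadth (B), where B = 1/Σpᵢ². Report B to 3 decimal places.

3.159

Σpᵢ² = 0.38² + 0.38² + 0.03² + 0.02² + 0.16² + 0.03² = 0.1444 + 0.1444 + 0.0009 + 0.0004 + 0.0256 + 0.0009 = 0.3166
B = 1 / 0.3166 = 3.15856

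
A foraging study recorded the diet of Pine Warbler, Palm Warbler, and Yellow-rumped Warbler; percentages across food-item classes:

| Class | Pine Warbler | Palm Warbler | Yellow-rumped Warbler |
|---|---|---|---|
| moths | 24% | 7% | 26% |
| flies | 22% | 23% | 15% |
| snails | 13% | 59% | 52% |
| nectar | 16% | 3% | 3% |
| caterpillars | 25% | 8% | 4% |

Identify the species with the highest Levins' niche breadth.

Convert percentages to proportions (divide by 100).
Σp_Pineᵢ² = 0.24² + 0.22² + 0.13² + 0.16² + 0.25² = 0.0576 + 0.0484 + 0.0169 + 0.0256 + 0.0625 = 0.2110
B_Pine = 1 / 0.2110 = 4.7393
Σp_Palmᵢ² = 0.07² + 0.23² + 0.59² + 0.03² + 0.08² = 0.0049 + 0.0529 + 0.3481 + 0.0009 + 0.0064 = 0.4132
B_Palm = 1 / 0.4132 = 2.4201
Σp_Yellᵢ² = 0.26² + 0.15² + 0.52² + 0.03² + 0.04² = 0.0676 + 0.0225 + 0.2704 + 0.0009 + 0.0016 = 0.3630
B_Yell = 1 / 0.3630 = 2.7548
Highest B → broadest niche (most generalist): Pine Warbler (B = 4.74).

Pine Warbler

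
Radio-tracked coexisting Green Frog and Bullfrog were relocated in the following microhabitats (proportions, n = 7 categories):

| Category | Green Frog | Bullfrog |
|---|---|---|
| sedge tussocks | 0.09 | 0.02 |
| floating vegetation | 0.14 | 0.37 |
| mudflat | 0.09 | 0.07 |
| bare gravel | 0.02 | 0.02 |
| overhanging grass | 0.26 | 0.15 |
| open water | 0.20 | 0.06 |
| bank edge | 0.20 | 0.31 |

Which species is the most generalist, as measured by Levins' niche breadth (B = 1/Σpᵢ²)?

Green Frog

Σp_Frogᵢ² = 0.09² + 0.14² + 0.09² + 0.02² + 0.26² + 0.20² + 0.20² = 0.0081 + 0.0196 + 0.0081 + 0.0004 + 0.0676 + 0.0400 + 0.0400 = 0.1838
B_Frog = 1 / 0.1838 = 5.4407
Σp_Bullᵢ² = 0.02² + 0.37² + 0.07² + 0.02² + 0.15² + 0.06² + 0.31² = 0.0004 + 0.1369 + 0.0049 + 0.0004 + 0.0225 + 0.0036 + 0.0961 = 0.2648
B_Bull = 1 / 0.2648 = 3.7764
Highest B → broadest niche (most generalist): Green Frog (B = 5.44).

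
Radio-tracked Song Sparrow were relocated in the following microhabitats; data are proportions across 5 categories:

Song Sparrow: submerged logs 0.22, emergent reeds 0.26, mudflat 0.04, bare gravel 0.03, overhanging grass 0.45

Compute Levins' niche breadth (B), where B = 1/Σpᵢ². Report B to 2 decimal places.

Σpᵢ² = 0.22² + 0.26² + 0.04² + 0.03² + 0.45² = 0.0484 + 0.0676 + 0.0016 + 0.0009 + 0.2025 = 0.3210
B = 1 / 0.3210 = 3.1153

3.12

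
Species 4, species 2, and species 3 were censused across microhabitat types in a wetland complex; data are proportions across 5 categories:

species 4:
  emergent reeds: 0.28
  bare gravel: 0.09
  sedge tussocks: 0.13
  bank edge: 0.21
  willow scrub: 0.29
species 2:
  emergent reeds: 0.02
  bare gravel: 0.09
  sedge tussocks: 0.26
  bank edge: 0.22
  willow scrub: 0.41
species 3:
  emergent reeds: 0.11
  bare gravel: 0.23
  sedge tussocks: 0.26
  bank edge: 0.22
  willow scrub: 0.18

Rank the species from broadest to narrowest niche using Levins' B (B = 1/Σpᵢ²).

species 3 > species 4 > species 2

Σp_4ᵢ² = 0.28² + 0.09² + 0.13² + 0.21² + 0.29² = 0.0784 + 0.0081 + 0.0169 + 0.0441 + 0.0841 = 0.2316
B_4 = 1 / 0.2316 = 4.3178
Σp_2ᵢ² = 0.02² + 0.09² + 0.26² + 0.22² + 0.41² = 0.0004 + 0.0081 + 0.0676 + 0.0484 + 0.1681 = 0.2926
B_2 = 1 / 0.2926 = 3.4176
Σp_3ᵢ² = 0.11² + 0.23² + 0.26² + 0.22² + 0.18² = 0.0121 + 0.0529 + 0.0676 + 0.0484 + 0.0324 = 0.2134
B_3 = 1 / 0.2134 = 4.6860
Ranking by B (broadest → narrowest): species 3 (4.69) > species 4 (4.32) > species 2 (3.42)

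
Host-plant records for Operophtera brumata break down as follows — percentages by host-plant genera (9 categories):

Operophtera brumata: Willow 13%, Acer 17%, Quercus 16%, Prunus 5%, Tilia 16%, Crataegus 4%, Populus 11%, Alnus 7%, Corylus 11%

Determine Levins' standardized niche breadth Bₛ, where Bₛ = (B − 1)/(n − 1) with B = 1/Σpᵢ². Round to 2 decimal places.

Convert percentages to proportions (divide by 100).
Σpᵢ² = 0.13² + 0.17² + 0.16² + 0.05² + 0.16² + 0.04² + 0.11² + 0.07² + 0.11² = 0.0169 + 0.0289 + 0.0256 + 0.0025 + 0.0256 + 0.0016 + 0.0121 + 0.0049 + 0.0121 = 0.1302
B = 1 / 0.1302 = 7.6805
Bₛ = (B − 1)/(n − 1) = (7.6805 − 1)/(9 − 1) = 6.6805/8 = 0.8351

0.84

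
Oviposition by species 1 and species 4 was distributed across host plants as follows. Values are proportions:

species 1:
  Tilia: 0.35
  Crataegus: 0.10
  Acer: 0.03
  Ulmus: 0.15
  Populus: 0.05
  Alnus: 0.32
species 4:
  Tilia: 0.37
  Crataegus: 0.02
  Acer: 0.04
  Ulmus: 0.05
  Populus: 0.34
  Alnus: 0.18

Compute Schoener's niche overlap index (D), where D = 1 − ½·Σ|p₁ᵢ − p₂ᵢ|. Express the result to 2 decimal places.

0.68

Σ|p₁ᵢ − p₂ᵢ| = 0.02 + 0.08 + 0.01 + 0.10 + 0.29 + 0.14 = 0.64
D = 1 − ½ × 0.64 = 1 − 0.320 = 0.6800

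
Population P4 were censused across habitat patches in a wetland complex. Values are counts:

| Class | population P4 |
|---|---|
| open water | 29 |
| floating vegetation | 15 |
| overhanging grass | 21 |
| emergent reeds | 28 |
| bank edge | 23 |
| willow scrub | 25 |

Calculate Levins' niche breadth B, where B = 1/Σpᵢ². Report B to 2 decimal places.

Proportions for population P4 (n=141): 29/141=0.2057, 15/141=0.1064, 21/141=0.1489, 28/141=0.1986, 23/141=0.1631, 25/141=0.1773
Σpᵢ² = 0.2057² + 0.1064² + 0.1489² + 0.1986² + 0.1631² + 0.1773² = 0.042312 + 0.011321 + 0.022171 + 0.039442 + 0.026602 + 0.031435 = 0.173283
B = 1 / 0.173283 = 5.7709

5.77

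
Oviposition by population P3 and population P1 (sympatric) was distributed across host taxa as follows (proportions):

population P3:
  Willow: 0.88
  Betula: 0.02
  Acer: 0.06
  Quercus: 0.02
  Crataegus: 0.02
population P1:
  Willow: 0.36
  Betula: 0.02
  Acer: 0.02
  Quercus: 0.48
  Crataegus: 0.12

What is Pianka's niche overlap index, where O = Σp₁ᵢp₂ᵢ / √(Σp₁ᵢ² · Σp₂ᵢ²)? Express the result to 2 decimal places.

0.61

Σ p₁ᵢp₂ᵢ = 0.3168 + 0.0004 + 0.0012 + 0.0096 + 0.0024 = 0.3304
Σp_1ᵢ² = 0.88² + 0.02² + 0.06² + 0.02² + 0.02² = 0.7744 + 0.0004 + 0.0036 + 0.0004 + 0.0004 = 0.7792
Σp_2ᵢ² = 0.36² + 0.02² + 0.02² + 0.48² + 0.12² = 0.1296 + 0.0004 + 0.0004 + 0.2304 + 0.0144 = 0.3752
O = 0.3304 / √(0.7792 × 0.3752) = 0.3304 / 0.54070 = 0.6111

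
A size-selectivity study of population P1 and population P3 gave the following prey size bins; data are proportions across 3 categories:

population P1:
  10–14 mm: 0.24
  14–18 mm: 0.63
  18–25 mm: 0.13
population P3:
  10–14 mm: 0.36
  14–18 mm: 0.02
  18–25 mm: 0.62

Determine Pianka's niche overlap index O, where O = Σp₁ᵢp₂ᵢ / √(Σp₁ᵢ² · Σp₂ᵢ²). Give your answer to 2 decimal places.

0.36

Σ p₁ᵢp₂ᵢ = 0.0864 + 0.0126 + 0.0806 = 0.1796
Σp_1ᵢ² = 0.24² + 0.63² + 0.13² = 0.0576 + 0.3969 + 0.0169 = 0.4714
Σp_2ᵢ² = 0.36² + 0.02² + 0.62² = 0.1296 + 0.0004 + 0.3844 = 0.5144
O = 0.1796 / √(0.4714 × 0.5144) = 0.1796 / 0.49243 = 0.3647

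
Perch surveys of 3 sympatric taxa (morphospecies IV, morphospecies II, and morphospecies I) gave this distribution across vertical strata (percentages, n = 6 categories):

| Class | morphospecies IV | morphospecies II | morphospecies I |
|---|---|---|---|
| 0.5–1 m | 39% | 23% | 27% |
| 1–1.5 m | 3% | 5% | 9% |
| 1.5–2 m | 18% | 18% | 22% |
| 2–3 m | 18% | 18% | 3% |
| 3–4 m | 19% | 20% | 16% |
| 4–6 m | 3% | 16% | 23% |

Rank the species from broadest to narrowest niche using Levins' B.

Convert percentages to proportions (divide by 100).
Σp_IVᵢ² = 0.39² + 0.03² + 0.18² + 0.18² + 0.19² + 0.03² = 0.1521 + 0.0009 + 0.0324 + 0.0324 + 0.0361 + 0.0009 = 0.2548
B_IV = 1 / 0.2548 = 3.9246
Σp_IIᵢ² = 0.23² + 0.05² + 0.18² + 0.18² + 0.20² + 0.16² = 0.0529 + 0.0025 + 0.0324 + 0.0324 + 0.0400 + 0.0256 = 0.1858
B_II = 1 / 0.1858 = 5.3821
Σp_Iᵢ² = 0.27² + 0.09² + 0.22² + 0.03² + 0.16² + 0.23² = 0.0729 + 0.0081 + 0.0484 + 0.0009 + 0.0256 + 0.0529 = 0.2088
B_I = 1 / 0.2088 = 4.7893
Ranking by B (broadest → narrowest): morphospecies II (5.38) > morphospecies I (4.79) > morphospecies IV (3.92)

morphospecies II > morphospecies I > morphospecies IV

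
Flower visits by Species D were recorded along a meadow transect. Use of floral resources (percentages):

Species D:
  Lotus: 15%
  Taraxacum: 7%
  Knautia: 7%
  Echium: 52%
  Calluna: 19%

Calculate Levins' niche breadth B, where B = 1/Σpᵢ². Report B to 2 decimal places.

2.95

Convert percentages to proportions (divide by 100).
Σpᵢ² = 0.15² + 0.07² + 0.07² + 0.52² + 0.19² = 0.0225 + 0.0049 + 0.0049 + 0.2704 + 0.0361 = 0.3388
B = 1 / 0.3388 = 2.9516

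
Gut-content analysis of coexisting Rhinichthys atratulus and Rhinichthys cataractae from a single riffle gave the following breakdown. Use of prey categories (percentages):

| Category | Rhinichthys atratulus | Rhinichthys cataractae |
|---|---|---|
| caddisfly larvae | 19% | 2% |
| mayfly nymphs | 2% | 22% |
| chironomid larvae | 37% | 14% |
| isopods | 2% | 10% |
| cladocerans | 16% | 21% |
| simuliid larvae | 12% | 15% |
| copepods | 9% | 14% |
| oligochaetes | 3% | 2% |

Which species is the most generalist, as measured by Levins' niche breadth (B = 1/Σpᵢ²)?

Convert percentages to proportions (divide by 100).
Σp_atraᵢ² = 0.19² + 0.02² + 0.37² + 0.02² + 0.16² + 0.12² + 0.09² + 0.03² = 0.0361 + 0.0004 + 0.1369 + 0.0004 + 0.0256 + 0.0144 + 0.0081 + 0.0009 = 0.2228
B_atra = 1 / 0.2228 = 4.4883
Σp_cataᵢ² = 0.02² + 0.22² + 0.14² + 0.10² + 0.21² + 0.15² + 0.14² + 0.02² = 0.0004 + 0.0484 + 0.0196 + 0.0100 + 0.0441 + 0.0225 + 0.0196 + 0.0004 = 0.1650
B_cata = 1 / 0.1650 = 6.0606
Highest B → broadest niche (most generalist): Rhinichthys cataractae (B = 6.06).

Rhinichthys cataractae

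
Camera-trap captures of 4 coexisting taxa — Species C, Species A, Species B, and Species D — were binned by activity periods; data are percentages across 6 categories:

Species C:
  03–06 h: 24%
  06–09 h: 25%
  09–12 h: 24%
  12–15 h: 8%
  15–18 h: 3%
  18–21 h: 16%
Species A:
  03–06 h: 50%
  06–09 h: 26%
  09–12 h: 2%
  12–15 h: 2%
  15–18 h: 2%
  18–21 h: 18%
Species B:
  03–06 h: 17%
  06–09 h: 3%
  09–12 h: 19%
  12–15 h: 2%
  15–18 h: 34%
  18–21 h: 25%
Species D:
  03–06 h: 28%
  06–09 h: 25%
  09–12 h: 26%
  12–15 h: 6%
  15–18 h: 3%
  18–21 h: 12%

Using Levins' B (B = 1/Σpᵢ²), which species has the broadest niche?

Convert percentages to proportions (divide by 100).
Σp_Cᵢ² = 0.24² + 0.25² + 0.24² + 0.08² + 0.03² + 0.16² = 0.0576 + 0.0625 + 0.0576 + 0.0064 + 0.0009 + 0.0256 = 0.2106
B_C = 1 / 0.2106 = 4.7483
Σp_Aᵢ² = 0.50² + 0.26² + 0.02² + 0.02² + 0.02² + 0.18² = 0.2500 + 0.0676 + 0.0004 + 0.0004 + 0.0004 + 0.0324 = 0.3512
B_A = 1 / 0.3512 = 2.8474
Σp_Bᵢ² = 0.17² + 0.03² + 0.19² + 0.02² + 0.34² + 0.25² = 0.0289 + 0.0009 + 0.0361 + 0.0004 + 0.1156 + 0.0625 = 0.2444
B_B = 1 / 0.2444 = 4.0917
Σp_Dᵢ² = 0.28² + 0.25² + 0.26² + 0.06² + 0.03² + 0.12² = 0.0784 + 0.0625 + 0.0676 + 0.0036 + 0.0009 + 0.0144 = 0.2274
B_D = 1 / 0.2274 = 4.3975
Highest B → broadest niche (most generalist): Species C (B = 4.75).

Species C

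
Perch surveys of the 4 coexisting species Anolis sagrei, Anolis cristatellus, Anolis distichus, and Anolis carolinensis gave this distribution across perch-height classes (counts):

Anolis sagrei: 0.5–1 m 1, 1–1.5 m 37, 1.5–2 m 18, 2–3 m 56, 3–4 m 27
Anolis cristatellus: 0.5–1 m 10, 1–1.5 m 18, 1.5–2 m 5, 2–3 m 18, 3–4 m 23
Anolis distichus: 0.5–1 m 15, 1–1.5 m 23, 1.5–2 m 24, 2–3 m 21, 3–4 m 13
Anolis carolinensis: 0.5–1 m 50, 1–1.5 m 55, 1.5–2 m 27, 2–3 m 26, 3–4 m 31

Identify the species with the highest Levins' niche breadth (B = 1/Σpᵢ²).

Anolis distichus

Proportions for Anolis sagrei (n=139): 1/139=0.0072, 37/139=0.2662, 18/139=0.1295, 56/139=0.4029, 27/139=0.1942
Proportions for Anolis cristatellus (n=74): 10/74=0.1351, 18/74=0.2432, 5/74=0.0676, 18/74=0.2432, 23/74=0.3108
Proportions for Anolis distichus (n=96): 15/96=0.1563, 23/96=0.2396, 24/96=0.2500, 21/96=0.2188, 13/96=0.1354
Proportions for Anolis carolinensis (n=189): 50/189=0.2646, 55/189=0.2910, 27/189=0.1429, 26/189=0.1376, 31/189=0.1640
Σp_sagrᵢ² = 0.0072² + 0.2662² + 0.1295² + 0.4029² + 0.1942² = 0.000052 + 0.070862 + 0.016770 + 0.162328 + 0.037714 = 0.287726
B_sagr = 1 / 0.287726 = 3.4755
Σp_crisᵢ² = 0.1351² + 0.2432² + 0.0676² + 0.2432² + 0.3108² = 0.018252 + 0.059146 + 0.004570 + 0.059146 + 0.096597 = 0.237711
B_cris = 1 / 0.237711 = 4.2068
Σp_distᵢ² = 0.1563² + 0.2396² + 0.2500² + 0.2188² + 0.1354² = 0.024430 + 0.057408 + 0.062500 + 0.047873 + 0.018333 = 0.210544
B_dist = 1 / 0.210544 = 4.7496
Σp_caroᵢ² = 0.2646² + 0.2910² + 0.1429² + 0.1376² + 0.1640² = 0.070013 + 0.084681 + 0.020420 + 0.018934 + 0.026896 = 0.220944
B_caro = 1 / 0.220944 = 4.5260
Highest B → broadest niche (most generalist): Anolis distichus (B = 4.75).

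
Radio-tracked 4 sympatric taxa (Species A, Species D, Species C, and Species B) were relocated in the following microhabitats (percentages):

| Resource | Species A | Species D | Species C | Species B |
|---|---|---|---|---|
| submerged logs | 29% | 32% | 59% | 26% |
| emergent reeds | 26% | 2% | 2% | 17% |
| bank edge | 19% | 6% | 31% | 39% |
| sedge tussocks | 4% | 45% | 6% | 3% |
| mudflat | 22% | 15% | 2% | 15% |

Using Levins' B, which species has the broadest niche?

Species A

Convert percentages to proportions (divide by 100).
Σp_Aᵢ² = 0.29² + 0.26² + 0.19² + 0.04² + 0.22² = 0.0841 + 0.0676 + 0.0361 + 0.0016 + 0.0484 = 0.2378
B_A = 1 / 0.2378 = 4.2052
Σp_Dᵢ² = 0.32² + 0.02² + 0.06² + 0.45² + 0.15² = 0.1024 + 0.0004 + 0.0036 + 0.2025 + 0.0225 = 0.3314
B_D = 1 / 0.3314 = 3.0175
Σp_Cᵢ² = 0.59² + 0.02² + 0.31² + 0.06² + 0.02² = 0.3481 + 0.0004 + 0.0961 + 0.0036 + 0.0004 = 0.4486
B_C = 1 / 0.4486 = 2.2292
Σp_Bᵢ² = 0.26² + 0.17² + 0.39² + 0.03² + 0.15² = 0.0676 + 0.0289 + 0.1521 + 0.0009 + 0.0225 = 0.2720
B_B = 1 / 0.2720 = 3.6765
Highest B → broadest niche (most generalist): Species A (B = 4.21).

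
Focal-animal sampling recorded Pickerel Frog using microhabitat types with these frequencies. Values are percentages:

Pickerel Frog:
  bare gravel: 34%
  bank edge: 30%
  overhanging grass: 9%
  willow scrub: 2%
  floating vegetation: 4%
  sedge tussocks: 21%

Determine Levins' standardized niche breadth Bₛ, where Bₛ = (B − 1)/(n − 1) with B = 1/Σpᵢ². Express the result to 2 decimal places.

0.57

Convert percentages to proportions (divide by 100).
Σpᵢ² = 0.34² + 0.30² + 0.09² + 0.02² + 0.04² + 0.21² = 0.1156 + 0.0900 + 0.0081 + 0.0004 + 0.0016 + 0.0441 = 0.2598
B = 1 / 0.2598 = 3.8491
Bₛ = (B − 1)/(n − 1) = (3.8491 − 1)/(6 − 1) = 2.8491/5 = 0.5698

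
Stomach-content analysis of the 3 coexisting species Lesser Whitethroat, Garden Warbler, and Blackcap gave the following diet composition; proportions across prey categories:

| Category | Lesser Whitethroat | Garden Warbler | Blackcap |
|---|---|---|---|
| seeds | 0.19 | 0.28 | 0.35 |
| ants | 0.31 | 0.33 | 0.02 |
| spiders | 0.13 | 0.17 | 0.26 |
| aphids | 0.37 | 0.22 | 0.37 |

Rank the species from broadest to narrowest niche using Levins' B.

Garden Warbler > Lesser Whitethroat > Blackcap

Σp_Whitᵢ² = 0.19² + 0.31² + 0.13² + 0.37² = 0.0361 + 0.0961 + 0.0169 + 0.1369 = 0.2860
B_Whit = 1 / 0.2860 = 3.4965
Σp_Warbᵢ² = 0.28² + 0.33² + 0.17² + 0.22² = 0.0784 + 0.1089 + 0.0289 + 0.0484 = 0.2646
B_Warb = 1 / 0.2646 = 3.7793
Σp_Blacᵢ² = 0.35² + 0.02² + 0.26² + 0.37² = 0.1225 + 0.0004 + 0.0676 + 0.1369 = 0.3274
B_Blac = 1 / 0.3274 = 3.0544
Ranking by B (broadest → narrowest): Garden Warbler (3.78) > Lesser Whitethroat (3.50) > Blackcap (3.05)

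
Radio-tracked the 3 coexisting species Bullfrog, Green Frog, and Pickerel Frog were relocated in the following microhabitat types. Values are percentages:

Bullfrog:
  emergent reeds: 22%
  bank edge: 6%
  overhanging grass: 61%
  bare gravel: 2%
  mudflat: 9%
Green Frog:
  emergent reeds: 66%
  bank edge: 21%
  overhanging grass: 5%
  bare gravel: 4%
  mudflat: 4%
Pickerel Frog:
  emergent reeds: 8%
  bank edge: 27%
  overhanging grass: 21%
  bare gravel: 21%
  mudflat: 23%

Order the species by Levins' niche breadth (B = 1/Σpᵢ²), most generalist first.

Convert percentages to proportions (divide by 100).
Σp_Bullᵢ² = 0.22² + 0.06² + 0.61² + 0.02² + 0.09² = 0.0484 + 0.0036 + 0.3721 + 0.0004 + 0.0081 = 0.4326
B_Bull = 1 / 0.4326 = 2.3116
Σp_Greeᵢ² = 0.66² + 0.21² + 0.05² + 0.04² + 0.04² = 0.4356 + 0.0441 + 0.0025 + 0.0016 + 0.0016 = 0.4854
B_Gree = 1 / 0.4854 = 2.0602
Σp_Pickᵢ² = 0.08² + 0.27² + 0.21² + 0.21² + 0.23² = 0.0064 + 0.0729 + 0.0441 + 0.0441 + 0.0529 = 0.2204
B_Pick = 1 / 0.2204 = 4.5372
Ranking by B (broadest → narrowest): Pickerel Frog (4.54) > Bullfrog (2.31) > Green Frog (2.06)

Pickerel Frog > Bullfrog > Green Frog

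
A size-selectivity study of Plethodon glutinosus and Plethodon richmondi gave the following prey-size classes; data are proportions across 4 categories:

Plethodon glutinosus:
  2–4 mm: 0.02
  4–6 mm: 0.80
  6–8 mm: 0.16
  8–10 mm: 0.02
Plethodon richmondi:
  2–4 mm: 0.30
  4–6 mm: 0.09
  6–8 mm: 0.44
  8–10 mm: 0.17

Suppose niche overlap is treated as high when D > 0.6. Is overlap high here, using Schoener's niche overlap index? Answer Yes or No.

Σ|p₁ᵢ − p₂ᵢ| = 0.28 + 0.71 + 0.28 + 0.15 = 1.42
D = 1 − ½ × 1.42 = 1 − 0.710 = 0.2900
D = 0.2900 < 0.6 → No.

No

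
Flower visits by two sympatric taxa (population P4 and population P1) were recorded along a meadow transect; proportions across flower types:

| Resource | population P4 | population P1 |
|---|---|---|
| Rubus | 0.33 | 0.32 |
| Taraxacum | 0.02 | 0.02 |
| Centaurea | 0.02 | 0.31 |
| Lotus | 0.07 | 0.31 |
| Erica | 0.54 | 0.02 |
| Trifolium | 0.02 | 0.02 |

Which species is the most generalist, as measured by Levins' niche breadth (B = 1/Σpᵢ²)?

population P1

Σp_P4ᵢ² = 0.33² + 0.02² + 0.02² + 0.07² + 0.54² + 0.02² = 0.1089 + 0.0004 + 0.0004 + 0.0049 + 0.2916 + 0.0004 = 0.4066
B_P4 = 1 / 0.4066 = 2.4594
Σp_P1ᵢ² = 0.32² + 0.02² + 0.31² + 0.31² + 0.02² + 0.02² = 0.1024 + 0.0004 + 0.0961 + 0.0961 + 0.0004 + 0.0004 = 0.2958
B_P1 = 1 / 0.2958 = 3.3807
Highest B → broadest niche (most generalist): population P1 (B = 3.38).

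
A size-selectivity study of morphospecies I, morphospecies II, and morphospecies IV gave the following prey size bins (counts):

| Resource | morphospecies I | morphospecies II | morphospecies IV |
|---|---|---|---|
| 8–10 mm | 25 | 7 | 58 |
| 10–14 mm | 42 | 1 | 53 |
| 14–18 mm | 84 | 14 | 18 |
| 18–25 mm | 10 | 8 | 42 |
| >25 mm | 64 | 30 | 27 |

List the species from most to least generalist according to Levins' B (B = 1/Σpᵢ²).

morphospecies IV > morphospecies I > morphospecies II

Proportions for morphospecies I (n=225): 25/225=0.1111, 42/225=0.1867, 84/225=0.3733, 10/225=0.0444, 64/225=0.2844
Proportions for morphospecies II (n=60): 7/60=0.1167, 1/60=0.0167, 14/60=0.2333, 8/60=0.1333, 30/60=0.5000
Proportions for morphospecies IV (n=198): 58/198=0.2929, 53/198=0.2677, 18/198=0.0909, 42/198=0.2121, 27/198=0.1364
Σp_Iᵢ² = 0.1111² + 0.1867² + 0.3733² + 0.0444² + 0.2844² = 0.012343 + 0.034857 + 0.139353 + 0.001971 + 0.080883 = 0.269407
B_I = 1 / 0.269407 = 3.7119
Σp_IIᵢ² = 0.1167² + 0.0167² + 0.2333² + 0.1333² + 0.5000² = 0.013619 + 0.000279 + 0.054429 + 0.017769 + 0.250000 = 0.336096
B_II = 1 / 0.336096 = 2.9753
Σp_IVᵢ² = 0.2929² + 0.2677² + 0.0909² + 0.2121² + 0.1364² = 0.085790 + 0.071663 + 0.008263 + 0.044986 + 0.018605 = 0.229307
B_IV = 1 / 0.229307 = 4.3610
Ranking by B (broadest → narrowest): morphospecies IV (4.36) > morphospecies I (3.71) > morphospecies II (2.98)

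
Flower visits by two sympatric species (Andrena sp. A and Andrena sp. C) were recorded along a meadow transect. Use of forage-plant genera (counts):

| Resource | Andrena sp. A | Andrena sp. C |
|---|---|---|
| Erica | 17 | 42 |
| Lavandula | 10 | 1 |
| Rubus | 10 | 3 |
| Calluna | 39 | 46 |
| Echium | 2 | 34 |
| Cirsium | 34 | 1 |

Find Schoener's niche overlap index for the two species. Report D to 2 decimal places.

0.56

Proportions for Andrena sp. A (n=112): 17/112=0.1518, 10/112=0.0893, 10/112=0.0893, 39/112=0.3482, 2/112=0.0179, 34/112=0.3036
Proportions for Andrena sp. C (n=127): 42/127=0.3307, 1/127=0.0079, 3/127=0.0236, 46/127=0.3622, 34/127=0.2677, 1/127=0.0079
Σ|p₁ᵢ − p₂ᵢ| = 0.1789 + 0.0814 + 0.0657 + 0.0140 + 0.2498 + 0.2957 = 0.8855
D = 1 − ½ × 0.8855 = 1 − 0.44275 = 0.55725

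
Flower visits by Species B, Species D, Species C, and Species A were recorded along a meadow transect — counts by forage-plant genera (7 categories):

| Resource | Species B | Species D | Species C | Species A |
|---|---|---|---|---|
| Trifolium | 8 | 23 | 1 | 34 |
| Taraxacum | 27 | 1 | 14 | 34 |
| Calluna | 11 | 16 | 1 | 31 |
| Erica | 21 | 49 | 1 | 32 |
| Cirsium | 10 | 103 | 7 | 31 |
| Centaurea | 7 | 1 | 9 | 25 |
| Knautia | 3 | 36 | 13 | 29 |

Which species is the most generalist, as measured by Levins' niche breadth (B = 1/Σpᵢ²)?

Proportions for Species B (n=87): 8/87=0.0920, 27/87=0.3103, 11/87=0.1264, 21/87=0.2414, 10/87=0.1149, 7/87=0.0805, 3/87=0.0345
Proportions for Species D (n=229): 23/229=0.1004, 1/229=0.0044, 16/229=0.0699, 49/229=0.2140, 103/229=0.4498, 1/229=0.0044, 36/229=0.1572
Proportions for Species C (n=46): 1/46=0.0217, 14/46=0.3043, 1/46=0.0217, 1/46=0.0217, 7/46=0.1522, 9/46=0.1957, 13/46=0.2826
Proportions for Species A (n=216): 34/216=0.1574, 34/216=0.1574, 31/216=0.1435, 32/216=0.1481, 31/216=0.1435, 25/216=0.1157, 29/216=0.1343
Σp_Bᵢ² = 0.0920² + 0.3103² + 0.1264² + 0.2414² + 0.1149² + 0.0805² + 0.0345² = 0.008464 + 0.096286 + 0.015977 + 0.058274 + 0.013202 + 0.006480 + 0.001190 = 0.199873
B_B = 1 / 0.199873 = 5.0032
Σp_Dᵢ² = 0.1004² + 0.0044² + 0.0699² + 0.2140² + 0.4498² + 0.0044² + 0.1572² = 0.010080 + 0.000019 + 0.004886 + 0.045796 + 0.202320 + 0.000019 + 0.024712 = 0.287832
B_D = 1 / 0.287832 = 3.4742
Σp_Cᵢ² = 0.0217² + 0.3043² + 0.0217² + 0.0217² + 0.1522² + 0.1957² + 0.2826² = 0.000471 + 0.092598 + 0.000471 + 0.000471 + 0.023165 + 0.038298 + 0.079863 = 0.235337
B_C = 1 / 0.235337 = 4.2492
Σp_Aᵢ² = 0.1574² + 0.1574² + 0.1435² + 0.1481² + 0.1435² + 0.1157² + 0.1343² = 0.024775 + 0.024775 + 0.020592 + 0.021934 + 0.020592 + 0.013386 + 0.018036 = 0.144090
B_A = 1 / 0.144090 = 6.9401
Highest B → broadest niche (most generalist): Species A (B = 6.94).

Species A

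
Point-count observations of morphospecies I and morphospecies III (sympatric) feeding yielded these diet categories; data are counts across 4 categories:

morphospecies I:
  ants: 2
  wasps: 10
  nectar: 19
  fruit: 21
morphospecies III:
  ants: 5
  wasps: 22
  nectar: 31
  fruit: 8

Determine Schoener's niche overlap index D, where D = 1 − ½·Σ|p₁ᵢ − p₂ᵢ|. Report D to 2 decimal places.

Proportions for morphospecies I (n=52): 2/52=0.0385, 10/52=0.1923, 19/52=0.3654, 21/52=0.4038
Proportions for morphospecies III (n=66): 5/66=0.0758, 22/66=0.3333, 31/66=0.4697, 8/66=0.1212
Σ|p₁ᵢ − p₂ᵢ| = 0.0373 + 0.1410 + 0.1043 + 0.2826 = 0.5652
D = 1 − ½ × 0.5652 = 1 − 0.28260 = 0.71740

0.72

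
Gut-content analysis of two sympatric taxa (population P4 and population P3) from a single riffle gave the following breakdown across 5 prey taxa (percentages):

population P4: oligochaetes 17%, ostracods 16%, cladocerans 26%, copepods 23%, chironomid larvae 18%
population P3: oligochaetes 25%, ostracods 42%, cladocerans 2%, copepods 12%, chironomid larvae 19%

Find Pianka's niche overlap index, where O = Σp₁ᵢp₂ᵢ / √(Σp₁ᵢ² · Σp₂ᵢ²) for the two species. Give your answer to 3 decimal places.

Convert percentages to proportions (divide by 100).
Σ p₁ᵢp₂ᵢ = 0.0425 + 0.0672 + 0.0052 + 0.0276 + 0.0342 = 0.1767
Σp_1ᵢ² = 0.17² + 0.16² + 0.26² + 0.23² + 0.18² = 0.0289 + 0.0256 + 0.0676 + 0.0529 + 0.0324 = 0.2074
Σp_2ᵢ² = 0.25² + 0.42² + 0.02² + 0.12² + 0.19² = 0.0625 + 0.1764 + 0.0004 + 0.0144 + 0.0361 = 0.2898
O = 0.1767 / √(0.2074 × 0.2898) = 0.1767 / 0.245162 = 0.72075

0.721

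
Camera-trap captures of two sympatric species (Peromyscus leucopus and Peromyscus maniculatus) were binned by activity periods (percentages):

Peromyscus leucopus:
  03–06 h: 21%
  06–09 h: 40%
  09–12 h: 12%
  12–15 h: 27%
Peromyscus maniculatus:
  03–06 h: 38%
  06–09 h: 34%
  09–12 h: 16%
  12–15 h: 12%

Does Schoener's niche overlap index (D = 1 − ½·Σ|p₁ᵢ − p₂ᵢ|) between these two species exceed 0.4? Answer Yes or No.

Yes

Convert percentages to proportions (divide by 100).
Σ|p₁ᵢ − p₂ᵢ| = 0.17 + 0.06 + 0.04 + 0.15 = 0.42
D = 1 − ½ × 0.42 = 1 − 0.210 = 0.7900
D = 0.7900 > 0.4 → Yes.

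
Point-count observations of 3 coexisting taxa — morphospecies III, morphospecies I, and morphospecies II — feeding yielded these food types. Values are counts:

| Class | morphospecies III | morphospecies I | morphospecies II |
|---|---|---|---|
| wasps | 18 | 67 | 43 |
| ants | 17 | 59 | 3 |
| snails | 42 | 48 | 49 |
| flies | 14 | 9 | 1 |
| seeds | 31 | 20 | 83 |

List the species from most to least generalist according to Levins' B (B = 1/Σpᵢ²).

Proportions for morphospecies III (n=122): 18/122=0.1475, 17/122=0.1393, 42/122=0.3443, 14/122=0.1148, 31/122=0.2541
Proportions for morphospecies I (n=203): 67/203=0.3300, 59/203=0.2906, 48/203=0.2365, 9/203=0.0443, 20/203=0.0985
Proportions for morphospecies II (n=179): 43/179=0.2402, 3/179=0.0168, 49/179=0.2737, 1/179=0.0056, 83/179=0.4637
Σp_IIIᵢ² = 0.1475² + 0.1393² + 0.3443² + 0.1148² + 0.2541² = 0.021756 + 0.019404 + 0.118542 + 0.013179 + 0.064567 = 0.237448
B_III = 1 / 0.237448 = 4.2114
Σp_Iᵢ² = 0.3300² + 0.2906² + 0.2365² + 0.0443² + 0.0985² = 0.108900 + 0.084448 + 0.055932 + 0.001962 + 0.009702 = 0.260944
B_I = 1 / 0.260944 = 3.8322
Σp_IIᵢ² = 0.2402² + 0.0168² + 0.2737² + 0.0056² + 0.4637² = 0.057696 + 0.000282 + 0.074912 + 0.000031 + 0.215018 = 0.347939
B_II = 1 / 0.347939 = 2.8741
Ranking by B (broadest → narrowest): morphospecies III (4.21) > morphospecies I (3.83) > morphospecies II (2.87)

morphospecies III > morphospecies I > morphospecies II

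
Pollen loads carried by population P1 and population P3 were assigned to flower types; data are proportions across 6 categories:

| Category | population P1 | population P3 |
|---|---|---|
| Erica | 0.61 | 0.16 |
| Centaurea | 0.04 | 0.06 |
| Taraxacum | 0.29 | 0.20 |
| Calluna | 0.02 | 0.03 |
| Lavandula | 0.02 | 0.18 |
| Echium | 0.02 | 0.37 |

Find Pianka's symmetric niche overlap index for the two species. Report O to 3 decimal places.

0.512

Σ p₁ᵢp₂ᵢ = 0.0976 + 0.0024 + 0.0580 + 0.0006 + 0.0036 + 0.0074 = 0.1696
Σp_1ᵢ² = 0.61² + 0.04² + 0.29² + 0.02² + 0.02² + 0.02² = 0.3721 + 0.0016 + 0.0841 + 0.0004 + 0.0004 + 0.0004 = 0.4590
Σp_2ᵢ² = 0.16² + 0.06² + 0.20² + 0.03² + 0.18² + 0.37² = 0.0256 + 0.0036 + 0.0400 + 0.0009 + 0.0324 + 0.1369 = 0.2394
O = 0.1696 / √(0.4590 × 0.2394) = 0.1696 / 0.331488 = 0.51163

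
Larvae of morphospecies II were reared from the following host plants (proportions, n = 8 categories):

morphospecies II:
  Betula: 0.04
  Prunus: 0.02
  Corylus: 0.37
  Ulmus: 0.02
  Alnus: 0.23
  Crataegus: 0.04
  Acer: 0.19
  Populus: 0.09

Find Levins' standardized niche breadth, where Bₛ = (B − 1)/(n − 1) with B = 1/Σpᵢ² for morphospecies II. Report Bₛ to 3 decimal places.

0.457

Σpᵢ² = 0.04² + 0.02² + 0.37² + 0.02² + 0.23² + 0.04² + 0.19² + 0.09² = 0.0016 + 0.0004 + 0.1369 + 0.0004 + 0.0529 + 0.0016 + 0.0361 + 0.0081 = 0.2380
B = 1 / 0.2380 = 4.20168
Bₛ = (B − 1)/(n − 1) = (4.20168 − 1)/(8 − 1) = 3.20168/7 = 0.45738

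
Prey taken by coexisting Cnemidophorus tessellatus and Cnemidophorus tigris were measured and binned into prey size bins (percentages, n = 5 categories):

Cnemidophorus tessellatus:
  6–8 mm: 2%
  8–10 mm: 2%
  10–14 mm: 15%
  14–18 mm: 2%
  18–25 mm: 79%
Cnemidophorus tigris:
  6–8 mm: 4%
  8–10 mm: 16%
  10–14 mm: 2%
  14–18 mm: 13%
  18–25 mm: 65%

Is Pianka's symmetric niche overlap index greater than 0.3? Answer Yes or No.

Yes

Convert percentages to proportions (divide by 100).
Σ p₁ᵢp₂ᵢ = 0.0008 + 0.0032 + 0.0030 + 0.0026 + 0.5135 = 0.5231
Σp_1ᵢ² = 0.02² + 0.02² + 0.15² + 0.02² + 0.79² = 0.0004 + 0.0004 + 0.0225 + 0.0004 + 0.6241 = 0.6478
Σp_2ᵢ² = 0.04² + 0.16² + 0.02² + 0.13² + 0.65² = 0.0016 + 0.0256 + 0.0004 + 0.0169 + 0.4225 = 0.4670
O = 0.5231 / √(0.6478 × 0.4670) = 0.5231 / 0.55002 = 0.9511
O = 0.9511 > 0.3 → Yes.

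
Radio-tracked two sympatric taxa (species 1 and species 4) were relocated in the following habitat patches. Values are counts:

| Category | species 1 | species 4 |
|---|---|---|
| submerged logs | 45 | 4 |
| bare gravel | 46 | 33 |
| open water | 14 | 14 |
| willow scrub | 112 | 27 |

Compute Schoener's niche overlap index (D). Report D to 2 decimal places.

Proportions for species 1 (n=217): 45/217=0.2074, 46/217=0.2120, 14/217=0.0645, 112/217=0.5161
Proportions for species 4 (n=78): 4/78=0.0513, 33/78=0.4231, 14/78=0.1795, 27/78=0.3462
Σ|p₁ᵢ − p₂ᵢ| = 0.1561 + 0.2111 + 0.1150 + 0.1699 = 0.6521
D = 1 − ½ × 0.6521 = 1 − 0.32605 = 0.67395

0.67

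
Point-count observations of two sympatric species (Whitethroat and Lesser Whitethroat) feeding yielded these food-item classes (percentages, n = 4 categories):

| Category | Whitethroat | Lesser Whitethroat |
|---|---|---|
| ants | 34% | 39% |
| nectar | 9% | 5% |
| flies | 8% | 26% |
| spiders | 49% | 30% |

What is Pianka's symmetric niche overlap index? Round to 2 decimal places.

0.90

Convert percentages to proportions (divide by 100).
Σ p₁ᵢp₂ᵢ = 0.1326 + 0.0045 + 0.0208 + 0.1470 = 0.3049
Σp_1ᵢ² = 0.34² + 0.09² + 0.08² + 0.49² = 0.1156 + 0.0081 + 0.0064 + 0.2401 = 0.3702
Σp_2ᵢ² = 0.39² + 0.05² + 0.26² + 0.30² = 0.1521 + 0.0025 + 0.0676 + 0.0900 = 0.3122
O = 0.3049 / √(0.3702 × 0.3122) = 0.3049 / 0.33997 = 0.8968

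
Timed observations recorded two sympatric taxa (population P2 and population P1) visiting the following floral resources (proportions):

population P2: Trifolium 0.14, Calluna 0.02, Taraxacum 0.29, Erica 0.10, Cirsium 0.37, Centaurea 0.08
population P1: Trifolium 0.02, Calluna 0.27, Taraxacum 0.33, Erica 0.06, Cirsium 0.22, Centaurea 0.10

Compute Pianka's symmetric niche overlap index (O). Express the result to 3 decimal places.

0.795

Σ p₁ᵢp₂ᵢ = 0.0028 + 0.0054 + 0.0957 + 0.0060 + 0.0814 + 0.0080 = 0.1993
Σp_1ᵢ² = 0.14² + 0.02² + 0.29² + 0.10² + 0.37² + 0.08² = 0.0196 + 0.0004 + 0.0841 + 0.0100 + 0.1369 + 0.0064 = 0.2574
Σp_2ᵢ² = 0.02² + 0.27² + 0.33² + 0.06² + 0.22² + 0.10² = 0.0004 + 0.0729 + 0.1089 + 0.0036 + 0.0484 + 0.0100 = 0.2442
O = 0.1993 / √(0.2574 × 0.2442) = 0.1993 / 0.250713 = 0.79493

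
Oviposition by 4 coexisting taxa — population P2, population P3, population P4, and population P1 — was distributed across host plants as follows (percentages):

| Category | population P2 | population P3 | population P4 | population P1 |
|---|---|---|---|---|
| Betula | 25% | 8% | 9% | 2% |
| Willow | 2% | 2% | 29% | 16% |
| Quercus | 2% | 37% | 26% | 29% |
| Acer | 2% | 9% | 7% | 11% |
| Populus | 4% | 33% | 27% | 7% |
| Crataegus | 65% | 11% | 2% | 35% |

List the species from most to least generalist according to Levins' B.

population P4 > population P1 > population P3 > population P2

Convert percentages to proportions (divide by 100).
Σp_P2ᵢ² = 0.25² + 0.02² + 0.02² + 0.02² + 0.04² + 0.65² = 0.0625 + 0.0004 + 0.0004 + 0.0004 + 0.0016 + 0.4225 = 0.4878
B_P2 = 1 / 0.4878 = 2.0500
Σp_P3ᵢ² = 0.08² + 0.02² + 0.37² + 0.09² + 0.33² + 0.11² = 0.0064 + 0.0004 + 0.1369 + 0.0081 + 0.1089 + 0.0121 = 0.2728
B_P3 = 1 / 0.2728 = 3.6657
Σp_P4ᵢ² = 0.09² + 0.29² + 0.26² + 0.07² + 0.27² + 0.02² = 0.0081 + 0.0841 + 0.0676 + 0.0049 + 0.0729 + 0.0004 = 0.2380
B_P4 = 1 / 0.2380 = 4.2017
Σp_P1ᵢ² = 0.02² + 0.16² + 0.29² + 0.11² + 0.07² + 0.35² = 0.0004 + 0.0256 + 0.0841 + 0.0121 + 0.0049 + 0.1225 = 0.2496
B_P1 = 1 / 0.2496 = 4.0064
Ranking by B (broadest → narrowest): population P4 (4.20) > population P1 (4.01) > population P3 (3.67) > population P2 (2.05)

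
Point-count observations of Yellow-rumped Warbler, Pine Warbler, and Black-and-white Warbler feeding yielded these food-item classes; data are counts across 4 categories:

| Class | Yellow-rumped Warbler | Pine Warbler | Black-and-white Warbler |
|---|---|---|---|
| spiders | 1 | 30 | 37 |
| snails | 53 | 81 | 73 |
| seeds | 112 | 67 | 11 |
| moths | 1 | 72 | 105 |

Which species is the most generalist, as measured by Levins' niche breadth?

Pine Warbler

Proportions for Yellow-rumped Warbler (n=167): 1/167=0.0060, 53/167=0.3174, 112/167=0.6707, 1/167=0.0060
Proportions for Pine Warbler (n=250): 30/250=0.1200, 81/250=0.3240, 67/250=0.2680, 72/250=0.2880
Proportions for Black-and-white Warbler (n=226): 37/226=0.1637, 73/226=0.3230, 11/226=0.0487, 105/226=0.4646
Σp_Yellᵢ² = 0.0060² + 0.3174² + 0.6707² + 0.0060² = 0.000036 + 0.100743 + 0.449838 + 0.000036 = 0.550653
B_Yell = 1 / 0.550653 = 1.8160
Σp_Pineᵢ² = 0.1200² + 0.3240² + 0.2680² + 0.2880² = 0.014400 + 0.104976 + 0.071824 + 0.082944 = 0.274144
B_Pine = 1 / 0.274144 = 3.6477
Σp_Blacᵢ² = 0.1637² + 0.3230² + 0.0487² + 0.4646² = 0.026798 + 0.104329 + 0.002372 + 0.215853 = 0.349352
B_Blac = 1 / 0.349352 = 2.8624
Highest B → broadest niche (most generalist): Pine Warbler (B = 3.65).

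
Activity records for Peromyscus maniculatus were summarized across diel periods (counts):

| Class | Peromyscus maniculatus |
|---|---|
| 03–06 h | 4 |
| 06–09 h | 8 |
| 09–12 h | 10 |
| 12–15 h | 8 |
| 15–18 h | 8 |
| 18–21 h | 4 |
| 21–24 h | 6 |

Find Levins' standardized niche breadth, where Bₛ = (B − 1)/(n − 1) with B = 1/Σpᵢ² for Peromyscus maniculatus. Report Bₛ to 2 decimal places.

Proportions for Peromyscus maniculatus (n=48): 4/48=0.0833, 8/48=0.1667, 10/48=0.2083, 8/48=0.1667, 8/48=0.1667, 4/48=0.0833, 6/48=0.1250
Σpᵢ² = 0.0833² + 0.1667² + 0.2083² + 0.1667² + 0.1667² + 0.0833² + 0.1250² = 0.006939 + 0.027789 + 0.043389 + 0.027789 + 0.027789 + 0.006939 + 0.015625 = 0.156259
B = 1 / 0.156259 = 6.3996
Bₛ = (B − 1)/(n − 1) = (6.3996 − 1)/(7 − 1) = 5.3996/6 = 0.8999

0.90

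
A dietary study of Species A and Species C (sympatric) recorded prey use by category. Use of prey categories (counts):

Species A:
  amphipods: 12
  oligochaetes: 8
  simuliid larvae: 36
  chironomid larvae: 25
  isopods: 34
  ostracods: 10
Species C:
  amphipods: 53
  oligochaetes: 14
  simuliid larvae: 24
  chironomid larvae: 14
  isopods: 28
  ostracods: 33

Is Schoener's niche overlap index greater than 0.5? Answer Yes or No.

Proportions for Species A (n=125): 12/125=0.0960, 8/125=0.0640, 36/125=0.2880, 25/125=0.2000, 34/125=0.2720, 10/125=0.0800
Proportions for Species C (n=166): 53/166=0.3193, 14/166=0.0843, 24/166=0.1446, 14/166=0.0843, 28/166=0.1687, 33/166=0.1988
Σ|p₁ᵢ − p₂ᵢ| = 0.2233 + 0.0203 + 0.1434 + 0.1157 + 0.1033 + 0.1188 = 0.7248
D = 1 − ½ × 0.7248 = 1 − 0.36240 = 0.63760
D = 0.63760 > 0.5 → Yes.

Yes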